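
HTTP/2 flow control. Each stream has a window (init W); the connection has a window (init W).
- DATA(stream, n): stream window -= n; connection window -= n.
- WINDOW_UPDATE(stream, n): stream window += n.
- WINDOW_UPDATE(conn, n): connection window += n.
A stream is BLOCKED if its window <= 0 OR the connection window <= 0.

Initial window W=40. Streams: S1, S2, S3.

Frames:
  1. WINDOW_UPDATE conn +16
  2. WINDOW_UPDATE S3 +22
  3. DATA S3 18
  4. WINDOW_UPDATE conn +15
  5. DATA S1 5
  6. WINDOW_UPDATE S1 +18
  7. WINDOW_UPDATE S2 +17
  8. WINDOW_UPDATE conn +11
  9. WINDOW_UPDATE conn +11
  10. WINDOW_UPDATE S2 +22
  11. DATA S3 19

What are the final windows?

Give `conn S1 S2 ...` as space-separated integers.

Op 1: conn=56 S1=40 S2=40 S3=40 blocked=[]
Op 2: conn=56 S1=40 S2=40 S3=62 blocked=[]
Op 3: conn=38 S1=40 S2=40 S3=44 blocked=[]
Op 4: conn=53 S1=40 S2=40 S3=44 blocked=[]
Op 5: conn=48 S1=35 S2=40 S3=44 blocked=[]
Op 6: conn=48 S1=53 S2=40 S3=44 blocked=[]
Op 7: conn=48 S1=53 S2=57 S3=44 blocked=[]
Op 8: conn=59 S1=53 S2=57 S3=44 blocked=[]
Op 9: conn=70 S1=53 S2=57 S3=44 blocked=[]
Op 10: conn=70 S1=53 S2=79 S3=44 blocked=[]
Op 11: conn=51 S1=53 S2=79 S3=25 blocked=[]

Answer: 51 53 79 25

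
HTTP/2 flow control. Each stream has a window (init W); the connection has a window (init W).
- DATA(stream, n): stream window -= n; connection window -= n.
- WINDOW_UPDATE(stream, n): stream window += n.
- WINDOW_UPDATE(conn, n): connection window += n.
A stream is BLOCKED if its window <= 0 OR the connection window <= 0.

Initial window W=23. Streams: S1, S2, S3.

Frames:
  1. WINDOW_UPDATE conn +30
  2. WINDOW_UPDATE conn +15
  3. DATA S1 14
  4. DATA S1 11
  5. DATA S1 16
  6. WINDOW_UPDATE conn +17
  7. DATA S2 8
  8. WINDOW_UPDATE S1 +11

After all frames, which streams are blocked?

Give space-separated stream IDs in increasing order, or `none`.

Op 1: conn=53 S1=23 S2=23 S3=23 blocked=[]
Op 2: conn=68 S1=23 S2=23 S3=23 blocked=[]
Op 3: conn=54 S1=9 S2=23 S3=23 blocked=[]
Op 4: conn=43 S1=-2 S2=23 S3=23 blocked=[1]
Op 5: conn=27 S1=-18 S2=23 S3=23 blocked=[1]
Op 6: conn=44 S1=-18 S2=23 S3=23 blocked=[1]
Op 7: conn=36 S1=-18 S2=15 S3=23 blocked=[1]
Op 8: conn=36 S1=-7 S2=15 S3=23 blocked=[1]

Answer: S1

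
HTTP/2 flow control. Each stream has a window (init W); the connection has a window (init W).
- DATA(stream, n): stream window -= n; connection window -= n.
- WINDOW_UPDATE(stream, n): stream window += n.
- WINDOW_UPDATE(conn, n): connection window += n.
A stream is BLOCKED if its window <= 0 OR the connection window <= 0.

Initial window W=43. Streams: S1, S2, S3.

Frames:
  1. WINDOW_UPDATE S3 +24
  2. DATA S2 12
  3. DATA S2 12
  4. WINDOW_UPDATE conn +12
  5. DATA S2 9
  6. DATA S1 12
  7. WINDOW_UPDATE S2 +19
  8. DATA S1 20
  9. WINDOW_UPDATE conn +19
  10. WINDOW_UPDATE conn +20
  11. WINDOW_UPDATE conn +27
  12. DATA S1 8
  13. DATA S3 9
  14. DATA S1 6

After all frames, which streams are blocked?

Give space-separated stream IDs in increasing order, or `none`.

Answer: S1

Derivation:
Op 1: conn=43 S1=43 S2=43 S3=67 blocked=[]
Op 2: conn=31 S1=43 S2=31 S3=67 blocked=[]
Op 3: conn=19 S1=43 S2=19 S3=67 blocked=[]
Op 4: conn=31 S1=43 S2=19 S3=67 blocked=[]
Op 5: conn=22 S1=43 S2=10 S3=67 blocked=[]
Op 6: conn=10 S1=31 S2=10 S3=67 blocked=[]
Op 7: conn=10 S1=31 S2=29 S3=67 blocked=[]
Op 8: conn=-10 S1=11 S2=29 S3=67 blocked=[1, 2, 3]
Op 9: conn=9 S1=11 S2=29 S3=67 blocked=[]
Op 10: conn=29 S1=11 S2=29 S3=67 blocked=[]
Op 11: conn=56 S1=11 S2=29 S3=67 blocked=[]
Op 12: conn=48 S1=3 S2=29 S3=67 blocked=[]
Op 13: conn=39 S1=3 S2=29 S3=58 blocked=[]
Op 14: conn=33 S1=-3 S2=29 S3=58 blocked=[1]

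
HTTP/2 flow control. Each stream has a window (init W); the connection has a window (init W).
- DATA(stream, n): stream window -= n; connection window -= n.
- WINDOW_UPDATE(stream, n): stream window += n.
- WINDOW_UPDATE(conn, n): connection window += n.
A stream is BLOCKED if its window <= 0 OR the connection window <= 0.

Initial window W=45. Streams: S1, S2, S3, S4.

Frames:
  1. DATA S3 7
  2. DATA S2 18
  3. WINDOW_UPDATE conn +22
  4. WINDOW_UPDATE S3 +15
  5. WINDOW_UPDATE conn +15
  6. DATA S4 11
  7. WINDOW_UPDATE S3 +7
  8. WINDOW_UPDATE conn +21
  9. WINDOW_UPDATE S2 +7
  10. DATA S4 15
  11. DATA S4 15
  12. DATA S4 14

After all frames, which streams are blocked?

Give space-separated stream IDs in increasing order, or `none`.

Op 1: conn=38 S1=45 S2=45 S3=38 S4=45 blocked=[]
Op 2: conn=20 S1=45 S2=27 S3=38 S4=45 blocked=[]
Op 3: conn=42 S1=45 S2=27 S3=38 S4=45 blocked=[]
Op 4: conn=42 S1=45 S2=27 S3=53 S4=45 blocked=[]
Op 5: conn=57 S1=45 S2=27 S3=53 S4=45 blocked=[]
Op 6: conn=46 S1=45 S2=27 S3=53 S4=34 blocked=[]
Op 7: conn=46 S1=45 S2=27 S3=60 S4=34 blocked=[]
Op 8: conn=67 S1=45 S2=27 S3=60 S4=34 blocked=[]
Op 9: conn=67 S1=45 S2=34 S3=60 S4=34 blocked=[]
Op 10: conn=52 S1=45 S2=34 S3=60 S4=19 blocked=[]
Op 11: conn=37 S1=45 S2=34 S3=60 S4=4 blocked=[]
Op 12: conn=23 S1=45 S2=34 S3=60 S4=-10 blocked=[4]

Answer: S4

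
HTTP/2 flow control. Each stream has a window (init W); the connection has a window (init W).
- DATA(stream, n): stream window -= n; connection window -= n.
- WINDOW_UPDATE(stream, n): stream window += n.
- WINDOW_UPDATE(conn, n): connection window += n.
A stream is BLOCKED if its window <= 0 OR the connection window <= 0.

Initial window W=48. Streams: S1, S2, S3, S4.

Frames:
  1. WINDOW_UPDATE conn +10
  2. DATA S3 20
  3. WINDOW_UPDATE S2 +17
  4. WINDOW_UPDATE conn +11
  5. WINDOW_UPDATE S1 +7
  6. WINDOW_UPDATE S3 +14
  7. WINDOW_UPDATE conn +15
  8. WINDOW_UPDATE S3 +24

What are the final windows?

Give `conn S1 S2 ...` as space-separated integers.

Op 1: conn=58 S1=48 S2=48 S3=48 S4=48 blocked=[]
Op 2: conn=38 S1=48 S2=48 S3=28 S4=48 blocked=[]
Op 3: conn=38 S1=48 S2=65 S3=28 S4=48 blocked=[]
Op 4: conn=49 S1=48 S2=65 S3=28 S4=48 blocked=[]
Op 5: conn=49 S1=55 S2=65 S3=28 S4=48 blocked=[]
Op 6: conn=49 S1=55 S2=65 S3=42 S4=48 blocked=[]
Op 7: conn=64 S1=55 S2=65 S3=42 S4=48 blocked=[]
Op 8: conn=64 S1=55 S2=65 S3=66 S4=48 blocked=[]

Answer: 64 55 65 66 48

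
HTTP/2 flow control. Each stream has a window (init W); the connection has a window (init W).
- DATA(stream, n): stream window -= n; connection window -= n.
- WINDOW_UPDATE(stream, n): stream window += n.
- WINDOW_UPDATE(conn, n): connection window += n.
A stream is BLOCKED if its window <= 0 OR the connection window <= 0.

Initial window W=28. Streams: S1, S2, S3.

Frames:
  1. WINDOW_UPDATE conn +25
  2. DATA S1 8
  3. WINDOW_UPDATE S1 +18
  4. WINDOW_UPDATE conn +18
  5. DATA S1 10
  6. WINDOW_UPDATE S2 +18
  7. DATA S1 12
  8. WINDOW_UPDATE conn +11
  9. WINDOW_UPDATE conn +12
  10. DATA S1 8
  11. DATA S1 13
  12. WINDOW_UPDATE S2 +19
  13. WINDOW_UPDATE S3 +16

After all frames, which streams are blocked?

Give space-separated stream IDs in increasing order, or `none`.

Answer: S1

Derivation:
Op 1: conn=53 S1=28 S2=28 S3=28 blocked=[]
Op 2: conn=45 S1=20 S2=28 S3=28 blocked=[]
Op 3: conn=45 S1=38 S2=28 S3=28 blocked=[]
Op 4: conn=63 S1=38 S2=28 S3=28 blocked=[]
Op 5: conn=53 S1=28 S2=28 S3=28 blocked=[]
Op 6: conn=53 S1=28 S2=46 S3=28 blocked=[]
Op 7: conn=41 S1=16 S2=46 S3=28 blocked=[]
Op 8: conn=52 S1=16 S2=46 S3=28 blocked=[]
Op 9: conn=64 S1=16 S2=46 S3=28 blocked=[]
Op 10: conn=56 S1=8 S2=46 S3=28 blocked=[]
Op 11: conn=43 S1=-5 S2=46 S3=28 blocked=[1]
Op 12: conn=43 S1=-5 S2=65 S3=28 blocked=[1]
Op 13: conn=43 S1=-5 S2=65 S3=44 blocked=[1]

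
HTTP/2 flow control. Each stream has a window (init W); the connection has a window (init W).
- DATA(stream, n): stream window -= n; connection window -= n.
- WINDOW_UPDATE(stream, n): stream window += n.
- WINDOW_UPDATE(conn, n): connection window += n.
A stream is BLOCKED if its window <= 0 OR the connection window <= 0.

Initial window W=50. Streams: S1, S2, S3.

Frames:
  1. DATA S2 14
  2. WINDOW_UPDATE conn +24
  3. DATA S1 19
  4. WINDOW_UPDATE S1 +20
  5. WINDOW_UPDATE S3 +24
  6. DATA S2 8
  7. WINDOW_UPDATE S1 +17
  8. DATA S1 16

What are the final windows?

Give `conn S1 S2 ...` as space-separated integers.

Answer: 17 52 28 74

Derivation:
Op 1: conn=36 S1=50 S2=36 S3=50 blocked=[]
Op 2: conn=60 S1=50 S2=36 S3=50 blocked=[]
Op 3: conn=41 S1=31 S2=36 S3=50 blocked=[]
Op 4: conn=41 S1=51 S2=36 S3=50 blocked=[]
Op 5: conn=41 S1=51 S2=36 S3=74 blocked=[]
Op 6: conn=33 S1=51 S2=28 S3=74 blocked=[]
Op 7: conn=33 S1=68 S2=28 S3=74 blocked=[]
Op 8: conn=17 S1=52 S2=28 S3=74 blocked=[]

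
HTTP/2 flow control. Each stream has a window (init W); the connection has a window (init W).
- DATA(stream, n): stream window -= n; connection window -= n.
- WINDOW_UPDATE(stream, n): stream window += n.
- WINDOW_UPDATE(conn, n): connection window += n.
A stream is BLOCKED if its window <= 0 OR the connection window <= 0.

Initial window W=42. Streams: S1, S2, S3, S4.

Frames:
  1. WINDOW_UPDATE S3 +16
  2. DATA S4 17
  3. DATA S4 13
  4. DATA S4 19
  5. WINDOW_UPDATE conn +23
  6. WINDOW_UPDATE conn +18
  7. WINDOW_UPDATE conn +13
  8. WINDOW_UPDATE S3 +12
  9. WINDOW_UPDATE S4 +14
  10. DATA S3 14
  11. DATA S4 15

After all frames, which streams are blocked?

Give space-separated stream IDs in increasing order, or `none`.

Answer: S4

Derivation:
Op 1: conn=42 S1=42 S2=42 S3=58 S4=42 blocked=[]
Op 2: conn=25 S1=42 S2=42 S3=58 S4=25 blocked=[]
Op 3: conn=12 S1=42 S2=42 S3=58 S4=12 blocked=[]
Op 4: conn=-7 S1=42 S2=42 S3=58 S4=-7 blocked=[1, 2, 3, 4]
Op 5: conn=16 S1=42 S2=42 S3=58 S4=-7 blocked=[4]
Op 6: conn=34 S1=42 S2=42 S3=58 S4=-7 blocked=[4]
Op 7: conn=47 S1=42 S2=42 S3=58 S4=-7 blocked=[4]
Op 8: conn=47 S1=42 S2=42 S3=70 S4=-7 blocked=[4]
Op 9: conn=47 S1=42 S2=42 S3=70 S4=7 blocked=[]
Op 10: conn=33 S1=42 S2=42 S3=56 S4=7 blocked=[]
Op 11: conn=18 S1=42 S2=42 S3=56 S4=-8 blocked=[4]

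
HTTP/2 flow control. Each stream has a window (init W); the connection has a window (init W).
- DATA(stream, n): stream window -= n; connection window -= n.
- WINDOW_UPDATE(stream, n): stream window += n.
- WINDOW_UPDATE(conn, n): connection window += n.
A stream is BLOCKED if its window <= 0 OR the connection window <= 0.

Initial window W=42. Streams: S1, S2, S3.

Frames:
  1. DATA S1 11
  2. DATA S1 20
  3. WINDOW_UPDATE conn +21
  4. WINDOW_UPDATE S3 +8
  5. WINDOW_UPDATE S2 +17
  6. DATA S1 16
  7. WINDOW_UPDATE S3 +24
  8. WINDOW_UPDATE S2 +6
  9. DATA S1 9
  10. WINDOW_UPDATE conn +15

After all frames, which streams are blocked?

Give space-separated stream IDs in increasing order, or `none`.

Answer: S1

Derivation:
Op 1: conn=31 S1=31 S2=42 S3=42 blocked=[]
Op 2: conn=11 S1=11 S2=42 S3=42 blocked=[]
Op 3: conn=32 S1=11 S2=42 S3=42 blocked=[]
Op 4: conn=32 S1=11 S2=42 S3=50 blocked=[]
Op 5: conn=32 S1=11 S2=59 S3=50 blocked=[]
Op 6: conn=16 S1=-5 S2=59 S3=50 blocked=[1]
Op 7: conn=16 S1=-5 S2=59 S3=74 blocked=[1]
Op 8: conn=16 S1=-5 S2=65 S3=74 blocked=[1]
Op 9: conn=7 S1=-14 S2=65 S3=74 blocked=[1]
Op 10: conn=22 S1=-14 S2=65 S3=74 blocked=[1]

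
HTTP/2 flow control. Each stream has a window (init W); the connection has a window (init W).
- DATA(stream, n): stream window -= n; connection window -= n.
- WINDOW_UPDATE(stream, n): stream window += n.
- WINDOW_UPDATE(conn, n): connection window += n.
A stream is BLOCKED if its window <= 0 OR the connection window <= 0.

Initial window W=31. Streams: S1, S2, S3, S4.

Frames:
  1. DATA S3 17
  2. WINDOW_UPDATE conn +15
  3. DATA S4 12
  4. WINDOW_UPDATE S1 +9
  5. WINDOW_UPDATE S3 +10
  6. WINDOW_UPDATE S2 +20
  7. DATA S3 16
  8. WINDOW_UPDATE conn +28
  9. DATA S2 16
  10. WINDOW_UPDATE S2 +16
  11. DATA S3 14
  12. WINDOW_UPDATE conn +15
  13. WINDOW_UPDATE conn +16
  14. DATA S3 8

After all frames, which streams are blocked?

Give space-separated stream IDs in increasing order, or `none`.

Op 1: conn=14 S1=31 S2=31 S3=14 S4=31 blocked=[]
Op 2: conn=29 S1=31 S2=31 S3=14 S4=31 blocked=[]
Op 3: conn=17 S1=31 S2=31 S3=14 S4=19 blocked=[]
Op 4: conn=17 S1=40 S2=31 S3=14 S4=19 blocked=[]
Op 5: conn=17 S1=40 S2=31 S3=24 S4=19 blocked=[]
Op 6: conn=17 S1=40 S2=51 S3=24 S4=19 blocked=[]
Op 7: conn=1 S1=40 S2=51 S3=8 S4=19 blocked=[]
Op 8: conn=29 S1=40 S2=51 S3=8 S4=19 blocked=[]
Op 9: conn=13 S1=40 S2=35 S3=8 S4=19 blocked=[]
Op 10: conn=13 S1=40 S2=51 S3=8 S4=19 blocked=[]
Op 11: conn=-1 S1=40 S2=51 S3=-6 S4=19 blocked=[1, 2, 3, 4]
Op 12: conn=14 S1=40 S2=51 S3=-6 S4=19 blocked=[3]
Op 13: conn=30 S1=40 S2=51 S3=-6 S4=19 blocked=[3]
Op 14: conn=22 S1=40 S2=51 S3=-14 S4=19 blocked=[3]

Answer: S3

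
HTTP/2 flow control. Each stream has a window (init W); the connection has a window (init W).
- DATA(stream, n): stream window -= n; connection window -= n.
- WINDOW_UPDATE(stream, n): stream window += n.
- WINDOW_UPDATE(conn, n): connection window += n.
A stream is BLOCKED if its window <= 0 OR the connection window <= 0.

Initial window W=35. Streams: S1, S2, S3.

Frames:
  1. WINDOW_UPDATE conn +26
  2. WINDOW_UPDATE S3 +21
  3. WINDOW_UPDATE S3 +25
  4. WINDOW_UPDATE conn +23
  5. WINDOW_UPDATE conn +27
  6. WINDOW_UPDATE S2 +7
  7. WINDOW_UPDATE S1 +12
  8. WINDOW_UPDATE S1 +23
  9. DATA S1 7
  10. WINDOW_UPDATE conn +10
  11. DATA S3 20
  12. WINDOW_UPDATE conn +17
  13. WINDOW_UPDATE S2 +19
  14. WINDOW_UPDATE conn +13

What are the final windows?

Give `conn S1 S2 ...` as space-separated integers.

Op 1: conn=61 S1=35 S2=35 S3=35 blocked=[]
Op 2: conn=61 S1=35 S2=35 S3=56 blocked=[]
Op 3: conn=61 S1=35 S2=35 S3=81 blocked=[]
Op 4: conn=84 S1=35 S2=35 S3=81 blocked=[]
Op 5: conn=111 S1=35 S2=35 S3=81 blocked=[]
Op 6: conn=111 S1=35 S2=42 S3=81 blocked=[]
Op 7: conn=111 S1=47 S2=42 S3=81 blocked=[]
Op 8: conn=111 S1=70 S2=42 S3=81 blocked=[]
Op 9: conn=104 S1=63 S2=42 S3=81 blocked=[]
Op 10: conn=114 S1=63 S2=42 S3=81 blocked=[]
Op 11: conn=94 S1=63 S2=42 S3=61 blocked=[]
Op 12: conn=111 S1=63 S2=42 S3=61 blocked=[]
Op 13: conn=111 S1=63 S2=61 S3=61 blocked=[]
Op 14: conn=124 S1=63 S2=61 S3=61 blocked=[]

Answer: 124 63 61 61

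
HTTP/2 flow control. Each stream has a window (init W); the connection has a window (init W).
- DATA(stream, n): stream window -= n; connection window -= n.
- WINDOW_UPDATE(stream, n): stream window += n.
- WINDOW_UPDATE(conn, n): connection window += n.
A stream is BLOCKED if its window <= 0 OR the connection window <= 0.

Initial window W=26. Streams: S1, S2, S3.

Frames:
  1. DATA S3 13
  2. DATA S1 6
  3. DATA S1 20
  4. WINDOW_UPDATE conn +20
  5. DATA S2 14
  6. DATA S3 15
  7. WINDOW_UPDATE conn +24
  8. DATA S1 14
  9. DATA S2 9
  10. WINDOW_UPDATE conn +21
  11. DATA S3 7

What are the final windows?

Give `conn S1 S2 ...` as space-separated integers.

Op 1: conn=13 S1=26 S2=26 S3=13 blocked=[]
Op 2: conn=7 S1=20 S2=26 S3=13 blocked=[]
Op 3: conn=-13 S1=0 S2=26 S3=13 blocked=[1, 2, 3]
Op 4: conn=7 S1=0 S2=26 S3=13 blocked=[1]
Op 5: conn=-7 S1=0 S2=12 S3=13 blocked=[1, 2, 3]
Op 6: conn=-22 S1=0 S2=12 S3=-2 blocked=[1, 2, 3]
Op 7: conn=2 S1=0 S2=12 S3=-2 blocked=[1, 3]
Op 8: conn=-12 S1=-14 S2=12 S3=-2 blocked=[1, 2, 3]
Op 9: conn=-21 S1=-14 S2=3 S3=-2 blocked=[1, 2, 3]
Op 10: conn=0 S1=-14 S2=3 S3=-2 blocked=[1, 2, 3]
Op 11: conn=-7 S1=-14 S2=3 S3=-9 blocked=[1, 2, 3]

Answer: -7 -14 3 -9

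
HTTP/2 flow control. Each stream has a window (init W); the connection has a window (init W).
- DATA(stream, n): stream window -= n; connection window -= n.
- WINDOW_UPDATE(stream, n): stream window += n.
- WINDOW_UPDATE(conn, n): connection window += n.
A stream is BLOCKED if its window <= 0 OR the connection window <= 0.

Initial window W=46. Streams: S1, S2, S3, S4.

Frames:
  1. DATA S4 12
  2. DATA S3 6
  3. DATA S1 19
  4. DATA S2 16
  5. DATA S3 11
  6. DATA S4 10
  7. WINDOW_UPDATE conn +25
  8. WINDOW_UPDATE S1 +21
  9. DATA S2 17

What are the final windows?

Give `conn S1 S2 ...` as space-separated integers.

Answer: -20 48 13 29 24

Derivation:
Op 1: conn=34 S1=46 S2=46 S3=46 S4=34 blocked=[]
Op 2: conn=28 S1=46 S2=46 S3=40 S4=34 blocked=[]
Op 3: conn=9 S1=27 S2=46 S3=40 S4=34 blocked=[]
Op 4: conn=-7 S1=27 S2=30 S3=40 S4=34 blocked=[1, 2, 3, 4]
Op 5: conn=-18 S1=27 S2=30 S3=29 S4=34 blocked=[1, 2, 3, 4]
Op 6: conn=-28 S1=27 S2=30 S3=29 S4=24 blocked=[1, 2, 3, 4]
Op 7: conn=-3 S1=27 S2=30 S3=29 S4=24 blocked=[1, 2, 3, 4]
Op 8: conn=-3 S1=48 S2=30 S3=29 S4=24 blocked=[1, 2, 3, 4]
Op 9: conn=-20 S1=48 S2=13 S3=29 S4=24 blocked=[1, 2, 3, 4]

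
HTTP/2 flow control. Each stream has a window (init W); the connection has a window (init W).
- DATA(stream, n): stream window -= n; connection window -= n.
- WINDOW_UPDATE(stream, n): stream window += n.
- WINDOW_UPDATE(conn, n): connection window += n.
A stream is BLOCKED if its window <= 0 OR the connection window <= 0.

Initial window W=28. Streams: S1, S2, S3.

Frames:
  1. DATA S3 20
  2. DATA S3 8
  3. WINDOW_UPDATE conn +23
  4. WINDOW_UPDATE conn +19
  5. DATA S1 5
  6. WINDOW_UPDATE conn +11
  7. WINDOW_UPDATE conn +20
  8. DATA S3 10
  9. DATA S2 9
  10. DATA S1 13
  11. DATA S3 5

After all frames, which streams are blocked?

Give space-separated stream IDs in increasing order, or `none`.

Answer: S3

Derivation:
Op 1: conn=8 S1=28 S2=28 S3=8 blocked=[]
Op 2: conn=0 S1=28 S2=28 S3=0 blocked=[1, 2, 3]
Op 3: conn=23 S1=28 S2=28 S3=0 blocked=[3]
Op 4: conn=42 S1=28 S2=28 S3=0 blocked=[3]
Op 5: conn=37 S1=23 S2=28 S3=0 blocked=[3]
Op 6: conn=48 S1=23 S2=28 S3=0 blocked=[3]
Op 7: conn=68 S1=23 S2=28 S3=0 blocked=[3]
Op 8: conn=58 S1=23 S2=28 S3=-10 blocked=[3]
Op 9: conn=49 S1=23 S2=19 S3=-10 blocked=[3]
Op 10: conn=36 S1=10 S2=19 S3=-10 blocked=[3]
Op 11: conn=31 S1=10 S2=19 S3=-15 blocked=[3]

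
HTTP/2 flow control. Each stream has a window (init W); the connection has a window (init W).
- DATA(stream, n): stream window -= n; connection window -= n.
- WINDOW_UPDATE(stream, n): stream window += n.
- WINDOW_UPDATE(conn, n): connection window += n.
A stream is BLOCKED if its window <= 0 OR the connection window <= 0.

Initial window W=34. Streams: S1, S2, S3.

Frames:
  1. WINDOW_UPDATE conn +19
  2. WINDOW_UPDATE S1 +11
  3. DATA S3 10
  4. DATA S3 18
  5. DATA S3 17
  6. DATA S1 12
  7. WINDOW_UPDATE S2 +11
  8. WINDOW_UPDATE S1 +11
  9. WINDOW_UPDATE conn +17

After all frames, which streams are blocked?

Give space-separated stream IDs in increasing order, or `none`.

Op 1: conn=53 S1=34 S2=34 S3=34 blocked=[]
Op 2: conn=53 S1=45 S2=34 S3=34 blocked=[]
Op 3: conn=43 S1=45 S2=34 S3=24 blocked=[]
Op 4: conn=25 S1=45 S2=34 S3=6 blocked=[]
Op 5: conn=8 S1=45 S2=34 S3=-11 blocked=[3]
Op 6: conn=-4 S1=33 S2=34 S3=-11 blocked=[1, 2, 3]
Op 7: conn=-4 S1=33 S2=45 S3=-11 blocked=[1, 2, 3]
Op 8: conn=-4 S1=44 S2=45 S3=-11 blocked=[1, 2, 3]
Op 9: conn=13 S1=44 S2=45 S3=-11 blocked=[3]

Answer: S3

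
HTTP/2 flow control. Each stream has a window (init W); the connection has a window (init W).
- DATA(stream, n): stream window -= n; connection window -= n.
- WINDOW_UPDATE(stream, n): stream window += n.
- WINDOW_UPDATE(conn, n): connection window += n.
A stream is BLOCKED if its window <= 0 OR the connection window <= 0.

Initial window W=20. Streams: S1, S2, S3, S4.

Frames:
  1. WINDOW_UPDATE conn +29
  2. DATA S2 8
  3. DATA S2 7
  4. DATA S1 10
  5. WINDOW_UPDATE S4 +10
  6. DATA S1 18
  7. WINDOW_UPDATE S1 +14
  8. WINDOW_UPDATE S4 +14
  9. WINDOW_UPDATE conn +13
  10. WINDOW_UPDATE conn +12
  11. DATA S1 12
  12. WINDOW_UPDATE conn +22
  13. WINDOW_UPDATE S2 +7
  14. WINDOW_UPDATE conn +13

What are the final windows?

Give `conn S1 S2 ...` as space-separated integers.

Op 1: conn=49 S1=20 S2=20 S3=20 S4=20 blocked=[]
Op 2: conn=41 S1=20 S2=12 S3=20 S4=20 blocked=[]
Op 3: conn=34 S1=20 S2=5 S3=20 S4=20 blocked=[]
Op 4: conn=24 S1=10 S2=5 S3=20 S4=20 blocked=[]
Op 5: conn=24 S1=10 S2=5 S3=20 S4=30 blocked=[]
Op 6: conn=6 S1=-8 S2=5 S3=20 S4=30 blocked=[1]
Op 7: conn=6 S1=6 S2=5 S3=20 S4=30 blocked=[]
Op 8: conn=6 S1=6 S2=5 S3=20 S4=44 blocked=[]
Op 9: conn=19 S1=6 S2=5 S3=20 S4=44 blocked=[]
Op 10: conn=31 S1=6 S2=5 S3=20 S4=44 blocked=[]
Op 11: conn=19 S1=-6 S2=5 S3=20 S4=44 blocked=[1]
Op 12: conn=41 S1=-6 S2=5 S3=20 S4=44 blocked=[1]
Op 13: conn=41 S1=-6 S2=12 S3=20 S4=44 blocked=[1]
Op 14: conn=54 S1=-6 S2=12 S3=20 S4=44 blocked=[1]

Answer: 54 -6 12 20 44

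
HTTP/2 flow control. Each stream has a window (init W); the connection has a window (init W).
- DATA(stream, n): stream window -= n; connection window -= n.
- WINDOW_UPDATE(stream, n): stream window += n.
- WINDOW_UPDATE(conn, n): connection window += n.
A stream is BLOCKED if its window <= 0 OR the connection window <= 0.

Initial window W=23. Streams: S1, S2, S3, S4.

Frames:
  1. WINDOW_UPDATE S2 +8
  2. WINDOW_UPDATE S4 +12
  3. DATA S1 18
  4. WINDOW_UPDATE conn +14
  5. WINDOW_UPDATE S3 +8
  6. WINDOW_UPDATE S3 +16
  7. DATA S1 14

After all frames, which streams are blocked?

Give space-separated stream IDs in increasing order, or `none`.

Op 1: conn=23 S1=23 S2=31 S3=23 S4=23 blocked=[]
Op 2: conn=23 S1=23 S2=31 S3=23 S4=35 blocked=[]
Op 3: conn=5 S1=5 S2=31 S3=23 S4=35 blocked=[]
Op 4: conn=19 S1=5 S2=31 S3=23 S4=35 blocked=[]
Op 5: conn=19 S1=5 S2=31 S3=31 S4=35 blocked=[]
Op 6: conn=19 S1=5 S2=31 S3=47 S4=35 blocked=[]
Op 7: conn=5 S1=-9 S2=31 S3=47 S4=35 blocked=[1]

Answer: S1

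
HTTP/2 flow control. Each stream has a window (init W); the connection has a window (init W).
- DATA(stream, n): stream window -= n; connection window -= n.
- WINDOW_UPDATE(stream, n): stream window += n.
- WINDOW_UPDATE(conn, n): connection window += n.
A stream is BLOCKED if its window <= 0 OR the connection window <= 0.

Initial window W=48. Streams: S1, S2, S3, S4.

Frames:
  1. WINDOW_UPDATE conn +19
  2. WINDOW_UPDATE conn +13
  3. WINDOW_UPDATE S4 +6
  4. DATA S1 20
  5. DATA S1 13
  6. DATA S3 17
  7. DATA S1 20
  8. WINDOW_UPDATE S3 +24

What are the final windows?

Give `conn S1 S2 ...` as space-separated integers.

Op 1: conn=67 S1=48 S2=48 S3=48 S4=48 blocked=[]
Op 2: conn=80 S1=48 S2=48 S3=48 S4=48 blocked=[]
Op 3: conn=80 S1=48 S2=48 S3=48 S4=54 blocked=[]
Op 4: conn=60 S1=28 S2=48 S3=48 S4=54 blocked=[]
Op 5: conn=47 S1=15 S2=48 S3=48 S4=54 blocked=[]
Op 6: conn=30 S1=15 S2=48 S3=31 S4=54 blocked=[]
Op 7: conn=10 S1=-5 S2=48 S3=31 S4=54 blocked=[1]
Op 8: conn=10 S1=-5 S2=48 S3=55 S4=54 blocked=[1]

Answer: 10 -5 48 55 54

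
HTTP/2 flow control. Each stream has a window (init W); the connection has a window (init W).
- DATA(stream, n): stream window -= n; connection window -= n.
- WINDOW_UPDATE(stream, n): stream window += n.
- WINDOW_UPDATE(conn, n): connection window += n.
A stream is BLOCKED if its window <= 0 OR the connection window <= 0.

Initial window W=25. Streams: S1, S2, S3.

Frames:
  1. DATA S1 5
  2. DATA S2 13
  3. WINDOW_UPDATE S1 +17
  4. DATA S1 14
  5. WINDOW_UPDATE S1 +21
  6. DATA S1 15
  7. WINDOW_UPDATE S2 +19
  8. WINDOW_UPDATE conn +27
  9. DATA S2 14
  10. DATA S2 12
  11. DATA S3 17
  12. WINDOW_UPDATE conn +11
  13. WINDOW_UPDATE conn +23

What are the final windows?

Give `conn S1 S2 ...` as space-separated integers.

Op 1: conn=20 S1=20 S2=25 S3=25 blocked=[]
Op 2: conn=7 S1=20 S2=12 S3=25 blocked=[]
Op 3: conn=7 S1=37 S2=12 S3=25 blocked=[]
Op 4: conn=-7 S1=23 S2=12 S3=25 blocked=[1, 2, 3]
Op 5: conn=-7 S1=44 S2=12 S3=25 blocked=[1, 2, 3]
Op 6: conn=-22 S1=29 S2=12 S3=25 blocked=[1, 2, 3]
Op 7: conn=-22 S1=29 S2=31 S3=25 blocked=[1, 2, 3]
Op 8: conn=5 S1=29 S2=31 S3=25 blocked=[]
Op 9: conn=-9 S1=29 S2=17 S3=25 blocked=[1, 2, 3]
Op 10: conn=-21 S1=29 S2=5 S3=25 blocked=[1, 2, 3]
Op 11: conn=-38 S1=29 S2=5 S3=8 blocked=[1, 2, 3]
Op 12: conn=-27 S1=29 S2=5 S3=8 blocked=[1, 2, 3]
Op 13: conn=-4 S1=29 S2=5 S3=8 blocked=[1, 2, 3]

Answer: -4 29 5 8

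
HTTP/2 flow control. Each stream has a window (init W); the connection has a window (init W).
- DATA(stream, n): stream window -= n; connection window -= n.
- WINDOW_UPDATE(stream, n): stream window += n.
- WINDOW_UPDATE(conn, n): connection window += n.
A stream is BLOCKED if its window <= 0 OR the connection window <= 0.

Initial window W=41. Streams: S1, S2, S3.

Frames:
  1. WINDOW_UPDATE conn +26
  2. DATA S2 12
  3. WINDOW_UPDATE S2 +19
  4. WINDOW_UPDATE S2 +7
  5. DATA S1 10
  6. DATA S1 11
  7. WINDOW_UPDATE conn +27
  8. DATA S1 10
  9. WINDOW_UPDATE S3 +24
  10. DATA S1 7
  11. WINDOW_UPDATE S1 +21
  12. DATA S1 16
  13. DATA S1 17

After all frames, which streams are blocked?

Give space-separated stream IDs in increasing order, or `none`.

Op 1: conn=67 S1=41 S2=41 S3=41 blocked=[]
Op 2: conn=55 S1=41 S2=29 S3=41 blocked=[]
Op 3: conn=55 S1=41 S2=48 S3=41 blocked=[]
Op 4: conn=55 S1=41 S2=55 S3=41 blocked=[]
Op 5: conn=45 S1=31 S2=55 S3=41 blocked=[]
Op 6: conn=34 S1=20 S2=55 S3=41 blocked=[]
Op 7: conn=61 S1=20 S2=55 S3=41 blocked=[]
Op 8: conn=51 S1=10 S2=55 S3=41 blocked=[]
Op 9: conn=51 S1=10 S2=55 S3=65 blocked=[]
Op 10: conn=44 S1=3 S2=55 S3=65 blocked=[]
Op 11: conn=44 S1=24 S2=55 S3=65 blocked=[]
Op 12: conn=28 S1=8 S2=55 S3=65 blocked=[]
Op 13: conn=11 S1=-9 S2=55 S3=65 blocked=[1]

Answer: S1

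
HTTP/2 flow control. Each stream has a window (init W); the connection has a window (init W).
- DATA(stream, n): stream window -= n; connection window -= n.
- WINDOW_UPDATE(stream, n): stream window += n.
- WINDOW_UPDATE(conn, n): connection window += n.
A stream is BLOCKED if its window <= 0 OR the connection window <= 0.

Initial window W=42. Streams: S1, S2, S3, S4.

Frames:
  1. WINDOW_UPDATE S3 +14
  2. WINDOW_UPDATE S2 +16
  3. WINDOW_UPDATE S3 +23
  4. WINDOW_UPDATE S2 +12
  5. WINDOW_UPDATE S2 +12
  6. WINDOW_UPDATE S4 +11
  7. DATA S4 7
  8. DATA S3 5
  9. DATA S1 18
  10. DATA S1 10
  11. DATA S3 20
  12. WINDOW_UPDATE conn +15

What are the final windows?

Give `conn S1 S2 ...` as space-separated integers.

Op 1: conn=42 S1=42 S2=42 S3=56 S4=42 blocked=[]
Op 2: conn=42 S1=42 S2=58 S3=56 S4=42 blocked=[]
Op 3: conn=42 S1=42 S2=58 S3=79 S4=42 blocked=[]
Op 4: conn=42 S1=42 S2=70 S3=79 S4=42 blocked=[]
Op 5: conn=42 S1=42 S2=82 S3=79 S4=42 blocked=[]
Op 6: conn=42 S1=42 S2=82 S3=79 S4=53 blocked=[]
Op 7: conn=35 S1=42 S2=82 S3=79 S4=46 blocked=[]
Op 8: conn=30 S1=42 S2=82 S3=74 S4=46 blocked=[]
Op 9: conn=12 S1=24 S2=82 S3=74 S4=46 blocked=[]
Op 10: conn=2 S1=14 S2=82 S3=74 S4=46 blocked=[]
Op 11: conn=-18 S1=14 S2=82 S3=54 S4=46 blocked=[1, 2, 3, 4]
Op 12: conn=-3 S1=14 S2=82 S3=54 S4=46 blocked=[1, 2, 3, 4]

Answer: -3 14 82 54 46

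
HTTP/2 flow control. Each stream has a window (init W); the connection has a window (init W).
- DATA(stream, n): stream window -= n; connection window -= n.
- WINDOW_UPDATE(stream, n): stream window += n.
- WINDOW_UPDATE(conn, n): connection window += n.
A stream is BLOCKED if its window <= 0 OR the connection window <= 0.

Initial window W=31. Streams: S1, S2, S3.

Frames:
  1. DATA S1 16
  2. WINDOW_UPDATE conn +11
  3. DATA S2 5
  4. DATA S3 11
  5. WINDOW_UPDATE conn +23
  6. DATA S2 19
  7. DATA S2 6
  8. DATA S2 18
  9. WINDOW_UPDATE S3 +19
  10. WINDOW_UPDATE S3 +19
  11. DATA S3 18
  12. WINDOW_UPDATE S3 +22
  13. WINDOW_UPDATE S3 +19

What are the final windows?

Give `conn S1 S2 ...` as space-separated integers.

Answer: -28 15 -17 81

Derivation:
Op 1: conn=15 S1=15 S2=31 S3=31 blocked=[]
Op 2: conn=26 S1=15 S2=31 S3=31 blocked=[]
Op 3: conn=21 S1=15 S2=26 S3=31 blocked=[]
Op 4: conn=10 S1=15 S2=26 S3=20 blocked=[]
Op 5: conn=33 S1=15 S2=26 S3=20 blocked=[]
Op 6: conn=14 S1=15 S2=7 S3=20 blocked=[]
Op 7: conn=8 S1=15 S2=1 S3=20 blocked=[]
Op 8: conn=-10 S1=15 S2=-17 S3=20 blocked=[1, 2, 3]
Op 9: conn=-10 S1=15 S2=-17 S3=39 blocked=[1, 2, 3]
Op 10: conn=-10 S1=15 S2=-17 S3=58 blocked=[1, 2, 3]
Op 11: conn=-28 S1=15 S2=-17 S3=40 blocked=[1, 2, 3]
Op 12: conn=-28 S1=15 S2=-17 S3=62 blocked=[1, 2, 3]
Op 13: conn=-28 S1=15 S2=-17 S3=81 blocked=[1, 2, 3]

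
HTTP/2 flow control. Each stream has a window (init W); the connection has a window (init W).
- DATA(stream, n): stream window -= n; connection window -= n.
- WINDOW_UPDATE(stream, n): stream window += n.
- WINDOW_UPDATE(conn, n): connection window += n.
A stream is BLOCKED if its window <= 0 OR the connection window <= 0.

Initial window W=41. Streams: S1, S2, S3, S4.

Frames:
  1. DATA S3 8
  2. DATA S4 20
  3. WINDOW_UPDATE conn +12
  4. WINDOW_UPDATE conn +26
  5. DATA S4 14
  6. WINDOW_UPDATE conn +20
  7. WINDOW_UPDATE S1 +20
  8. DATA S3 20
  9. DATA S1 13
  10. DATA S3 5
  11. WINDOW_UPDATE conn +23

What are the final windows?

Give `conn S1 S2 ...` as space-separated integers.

Answer: 42 48 41 8 7

Derivation:
Op 1: conn=33 S1=41 S2=41 S3=33 S4=41 blocked=[]
Op 2: conn=13 S1=41 S2=41 S3=33 S4=21 blocked=[]
Op 3: conn=25 S1=41 S2=41 S3=33 S4=21 blocked=[]
Op 4: conn=51 S1=41 S2=41 S3=33 S4=21 blocked=[]
Op 5: conn=37 S1=41 S2=41 S3=33 S4=7 blocked=[]
Op 6: conn=57 S1=41 S2=41 S3=33 S4=7 blocked=[]
Op 7: conn=57 S1=61 S2=41 S3=33 S4=7 blocked=[]
Op 8: conn=37 S1=61 S2=41 S3=13 S4=7 blocked=[]
Op 9: conn=24 S1=48 S2=41 S3=13 S4=7 blocked=[]
Op 10: conn=19 S1=48 S2=41 S3=8 S4=7 blocked=[]
Op 11: conn=42 S1=48 S2=41 S3=8 S4=7 blocked=[]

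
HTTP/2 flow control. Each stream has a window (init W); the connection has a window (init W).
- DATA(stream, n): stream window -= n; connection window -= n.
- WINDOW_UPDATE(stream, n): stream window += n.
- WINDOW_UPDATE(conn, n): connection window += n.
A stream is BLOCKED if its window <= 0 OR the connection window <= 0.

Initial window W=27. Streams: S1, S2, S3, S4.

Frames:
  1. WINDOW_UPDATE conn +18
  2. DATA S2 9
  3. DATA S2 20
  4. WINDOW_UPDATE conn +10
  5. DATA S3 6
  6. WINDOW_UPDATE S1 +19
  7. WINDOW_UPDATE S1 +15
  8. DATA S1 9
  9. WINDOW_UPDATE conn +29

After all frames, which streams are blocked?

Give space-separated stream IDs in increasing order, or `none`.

Op 1: conn=45 S1=27 S2=27 S3=27 S4=27 blocked=[]
Op 2: conn=36 S1=27 S2=18 S3=27 S4=27 blocked=[]
Op 3: conn=16 S1=27 S2=-2 S3=27 S4=27 blocked=[2]
Op 4: conn=26 S1=27 S2=-2 S3=27 S4=27 blocked=[2]
Op 5: conn=20 S1=27 S2=-2 S3=21 S4=27 blocked=[2]
Op 6: conn=20 S1=46 S2=-2 S3=21 S4=27 blocked=[2]
Op 7: conn=20 S1=61 S2=-2 S3=21 S4=27 blocked=[2]
Op 8: conn=11 S1=52 S2=-2 S3=21 S4=27 blocked=[2]
Op 9: conn=40 S1=52 S2=-2 S3=21 S4=27 blocked=[2]

Answer: S2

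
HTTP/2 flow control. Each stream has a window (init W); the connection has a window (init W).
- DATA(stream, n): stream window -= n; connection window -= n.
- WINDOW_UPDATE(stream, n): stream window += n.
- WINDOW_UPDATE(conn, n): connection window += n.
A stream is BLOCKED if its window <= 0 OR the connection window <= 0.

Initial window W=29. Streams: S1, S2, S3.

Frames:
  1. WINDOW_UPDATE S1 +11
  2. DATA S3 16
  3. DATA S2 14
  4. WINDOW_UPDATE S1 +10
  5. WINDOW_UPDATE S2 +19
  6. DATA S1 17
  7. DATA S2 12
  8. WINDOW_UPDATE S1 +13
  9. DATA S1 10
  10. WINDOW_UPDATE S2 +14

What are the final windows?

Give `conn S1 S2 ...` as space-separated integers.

Answer: -40 36 36 13

Derivation:
Op 1: conn=29 S1=40 S2=29 S3=29 blocked=[]
Op 2: conn=13 S1=40 S2=29 S3=13 blocked=[]
Op 3: conn=-1 S1=40 S2=15 S3=13 blocked=[1, 2, 3]
Op 4: conn=-1 S1=50 S2=15 S3=13 blocked=[1, 2, 3]
Op 5: conn=-1 S1=50 S2=34 S3=13 blocked=[1, 2, 3]
Op 6: conn=-18 S1=33 S2=34 S3=13 blocked=[1, 2, 3]
Op 7: conn=-30 S1=33 S2=22 S3=13 blocked=[1, 2, 3]
Op 8: conn=-30 S1=46 S2=22 S3=13 blocked=[1, 2, 3]
Op 9: conn=-40 S1=36 S2=22 S3=13 blocked=[1, 2, 3]
Op 10: conn=-40 S1=36 S2=36 S3=13 blocked=[1, 2, 3]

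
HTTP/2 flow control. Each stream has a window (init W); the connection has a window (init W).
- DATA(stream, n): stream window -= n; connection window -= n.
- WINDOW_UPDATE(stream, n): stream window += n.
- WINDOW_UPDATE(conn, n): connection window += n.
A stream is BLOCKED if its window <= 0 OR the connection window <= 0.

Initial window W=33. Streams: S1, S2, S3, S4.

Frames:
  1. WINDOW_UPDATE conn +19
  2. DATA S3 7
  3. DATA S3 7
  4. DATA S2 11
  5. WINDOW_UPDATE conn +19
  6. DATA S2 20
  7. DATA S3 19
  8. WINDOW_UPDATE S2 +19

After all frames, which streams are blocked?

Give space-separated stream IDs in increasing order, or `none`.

Op 1: conn=52 S1=33 S2=33 S3=33 S4=33 blocked=[]
Op 2: conn=45 S1=33 S2=33 S3=26 S4=33 blocked=[]
Op 3: conn=38 S1=33 S2=33 S3=19 S4=33 blocked=[]
Op 4: conn=27 S1=33 S2=22 S3=19 S4=33 blocked=[]
Op 5: conn=46 S1=33 S2=22 S3=19 S4=33 blocked=[]
Op 6: conn=26 S1=33 S2=2 S3=19 S4=33 blocked=[]
Op 7: conn=7 S1=33 S2=2 S3=0 S4=33 blocked=[3]
Op 8: conn=7 S1=33 S2=21 S3=0 S4=33 blocked=[3]

Answer: S3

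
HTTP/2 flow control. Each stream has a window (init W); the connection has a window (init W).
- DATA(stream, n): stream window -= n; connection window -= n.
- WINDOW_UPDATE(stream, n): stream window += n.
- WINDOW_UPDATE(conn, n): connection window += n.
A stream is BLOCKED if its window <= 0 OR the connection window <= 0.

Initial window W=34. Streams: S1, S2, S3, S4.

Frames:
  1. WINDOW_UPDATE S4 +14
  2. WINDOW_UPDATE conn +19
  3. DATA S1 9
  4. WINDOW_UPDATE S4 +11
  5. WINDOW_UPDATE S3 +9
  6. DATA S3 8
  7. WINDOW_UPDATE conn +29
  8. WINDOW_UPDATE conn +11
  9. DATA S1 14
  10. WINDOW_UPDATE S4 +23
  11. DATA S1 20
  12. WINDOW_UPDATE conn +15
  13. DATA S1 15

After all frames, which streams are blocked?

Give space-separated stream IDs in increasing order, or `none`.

Answer: S1

Derivation:
Op 1: conn=34 S1=34 S2=34 S3=34 S4=48 blocked=[]
Op 2: conn=53 S1=34 S2=34 S3=34 S4=48 blocked=[]
Op 3: conn=44 S1=25 S2=34 S3=34 S4=48 blocked=[]
Op 4: conn=44 S1=25 S2=34 S3=34 S4=59 blocked=[]
Op 5: conn=44 S1=25 S2=34 S3=43 S4=59 blocked=[]
Op 6: conn=36 S1=25 S2=34 S3=35 S4=59 blocked=[]
Op 7: conn=65 S1=25 S2=34 S3=35 S4=59 blocked=[]
Op 8: conn=76 S1=25 S2=34 S3=35 S4=59 blocked=[]
Op 9: conn=62 S1=11 S2=34 S3=35 S4=59 blocked=[]
Op 10: conn=62 S1=11 S2=34 S3=35 S4=82 blocked=[]
Op 11: conn=42 S1=-9 S2=34 S3=35 S4=82 blocked=[1]
Op 12: conn=57 S1=-9 S2=34 S3=35 S4=82 blocked=[1]
Op 13: conn=42 S1=-24 S2=34 S3=35 S4=82 blocked=[1]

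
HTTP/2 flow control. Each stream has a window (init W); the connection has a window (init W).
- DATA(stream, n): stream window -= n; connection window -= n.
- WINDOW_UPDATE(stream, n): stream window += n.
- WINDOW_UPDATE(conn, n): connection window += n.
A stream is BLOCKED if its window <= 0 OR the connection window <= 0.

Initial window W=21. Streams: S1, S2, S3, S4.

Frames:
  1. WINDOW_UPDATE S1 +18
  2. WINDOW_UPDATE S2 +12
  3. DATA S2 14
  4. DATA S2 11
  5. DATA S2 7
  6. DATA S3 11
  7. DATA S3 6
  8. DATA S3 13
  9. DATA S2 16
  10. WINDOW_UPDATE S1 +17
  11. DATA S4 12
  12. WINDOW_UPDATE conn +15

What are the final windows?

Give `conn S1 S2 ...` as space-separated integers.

Answer: -54 56 -15 -9 9

Derivation:
Op 1: conn=21 S1=39 S2=21 S3=21 S4=21 blocked=[]
Op 2: conn=21 S1=39 S2=33 S3=21 S4=21 blocked=[]
Op 3: conn=7 S1=39 S2=19 S3=21 S4=21 blocked=[]
Op 4: conn=-4 S1=39 S2=8 S3=21 S4=21 blocked=[1, 2, 3, 4]
Op 5: conn=-11 S1=39 S2=1 S3=21 S4=21 blocked=[1, 2, 3, 4]
Op 6: conn=-22 S1=39 S2=1 S3=10 S4=21 blocked=[1, 2, 3, 4]
Op 7: conn=-28 S1=39 S2=1 S3=4 S4=21 blocked=[1, 2, 3, 4]
Op 8: conn=-41 S1=39 S2=1 S3=-9 S4=21 blocked=[1, 2, 3, 4]
Op 9: conn=-57 S1=39 S2=-15 S3=-9 S4=21 blocked=[1, 2, 3, 4]
Op 10: conn=-57 S1=56 S2=-15 S3=-9 S4=21 blocked=[1, 2, 3, 4]
Op 11: conn=-69 S1=56 S2=-15 S3=-9 S4=9 blocked=[1, 2, 3, 4]
Op 12: conn=-54 S1=56 S2=-15 S3=-9 S4=9 blocked=[1, 2, 3, 4]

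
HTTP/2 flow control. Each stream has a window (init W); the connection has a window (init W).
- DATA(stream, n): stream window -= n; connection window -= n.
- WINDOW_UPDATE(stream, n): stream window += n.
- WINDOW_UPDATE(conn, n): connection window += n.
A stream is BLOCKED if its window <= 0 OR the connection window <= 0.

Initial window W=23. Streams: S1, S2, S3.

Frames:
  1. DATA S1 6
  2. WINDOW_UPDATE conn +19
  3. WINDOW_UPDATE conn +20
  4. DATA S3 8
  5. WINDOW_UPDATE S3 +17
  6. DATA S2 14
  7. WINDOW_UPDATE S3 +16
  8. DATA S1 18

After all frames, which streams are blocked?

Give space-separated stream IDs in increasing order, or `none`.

Op 1: conn=17 S1=17 S2=23 S3=23 blocked=[]
Op 2: conn=36 S1=17 S2=23 S3=23 blocked=[]
Op 3: conn=56 S1=17 S2=23 S3=23 blocked=[]
Op 4: conn=48 S1=17 S2=23 S3=15 blocked=[]
Op 5: conn=48 S1=17 S2=23 S3=32 blocked=[]
Op 6: conn=34 S1=17 S2=9 S3=32 blocked=[]
Op 7: conn=34 S1=17 S2=9 S3=48 blocked=[]
Op 8: conn=16 S1=-1 S2=9 S3=48 blocked=[1]

Answer: S1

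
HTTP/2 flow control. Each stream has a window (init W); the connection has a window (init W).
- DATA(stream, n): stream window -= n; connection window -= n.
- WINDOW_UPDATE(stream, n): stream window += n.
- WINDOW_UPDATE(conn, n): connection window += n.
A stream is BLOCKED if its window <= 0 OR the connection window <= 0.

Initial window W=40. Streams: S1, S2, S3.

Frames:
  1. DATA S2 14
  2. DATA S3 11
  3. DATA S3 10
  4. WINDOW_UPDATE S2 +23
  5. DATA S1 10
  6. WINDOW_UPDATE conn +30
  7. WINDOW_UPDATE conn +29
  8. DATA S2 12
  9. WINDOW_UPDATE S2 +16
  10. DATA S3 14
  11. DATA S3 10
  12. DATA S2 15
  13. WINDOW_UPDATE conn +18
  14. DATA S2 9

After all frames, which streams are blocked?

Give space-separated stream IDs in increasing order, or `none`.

Answer: S3

Derivation:
Op 1: conn=26 S1=40 S2=26 S3=40 blocked=[]
Op 2: conn=15 S1=40 S2=26 S3=29 blocked=[]
Op 3: conn=5 S1=40 S2=26 S3=19 blocked=[]
Op 4: conn=5 S1=40 S2=49 S3=19 blocked=[]
Op 5: conn=-5 S1=30 S2=49 S3=19 blocked=[1, 2, 3]
Op 6: conn=25 S1=30 S2=49 S3=19 blocked=[]
Op 7: conn=54 S1=30 S2=49 S3=19 blocked=[]
Op 8: conn=42 S1=30 S2=37 S3=19 blocked=[]
Op 9: conn=42 S1=30 S2=53 S3=19 blocked=[]
Op 10: conn=28 S1=30 S2=53 S3=5 blocked=[]
Op 11: conn=18 S1=30 S2=53 S3=-5 blocked=[3]
Op 12: conn=3 S1=30 S2=38 S3=-5 blocked=[3]
Op 13: conn=21 S1=30 S2=38 S3=-5 blocked=[3]
Op 14: conn=12 S1=30 S2=29 S3=-5 blocked=[3]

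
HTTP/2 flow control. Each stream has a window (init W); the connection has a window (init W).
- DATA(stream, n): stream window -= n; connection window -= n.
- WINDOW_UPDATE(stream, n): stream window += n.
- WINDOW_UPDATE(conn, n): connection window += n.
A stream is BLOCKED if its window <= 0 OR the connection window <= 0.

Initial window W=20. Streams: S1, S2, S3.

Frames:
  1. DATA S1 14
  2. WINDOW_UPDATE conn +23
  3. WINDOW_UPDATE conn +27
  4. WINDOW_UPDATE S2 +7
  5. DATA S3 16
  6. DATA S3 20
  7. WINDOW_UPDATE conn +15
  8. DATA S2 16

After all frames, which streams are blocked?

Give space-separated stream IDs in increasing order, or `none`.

Op 1: conn=6 S1=6 S2=20 S3=20 blocked=[]
Op 2: conn=29 S1=6 S2=20 S3=20 blocked=[]
Op 3: conn=56 S1=6 S2=20 S3=20 blocked=[]
Op 4: conn=56 S1=6 S2=27 S3=20 blocked=[]
Op 5: conn=40 S1=6 S2=27 S3=4 blocked=[]
Op 6: conn=20 S1=6 S2=27 S3=-16 blocked=[3]
Op 7: conn=35 S1=6 S2=27 S3=-16 blocked=[3]
Op 8: conn=19 S1=6 S2=11 S3=-16 blocked=[3]

Answer: S3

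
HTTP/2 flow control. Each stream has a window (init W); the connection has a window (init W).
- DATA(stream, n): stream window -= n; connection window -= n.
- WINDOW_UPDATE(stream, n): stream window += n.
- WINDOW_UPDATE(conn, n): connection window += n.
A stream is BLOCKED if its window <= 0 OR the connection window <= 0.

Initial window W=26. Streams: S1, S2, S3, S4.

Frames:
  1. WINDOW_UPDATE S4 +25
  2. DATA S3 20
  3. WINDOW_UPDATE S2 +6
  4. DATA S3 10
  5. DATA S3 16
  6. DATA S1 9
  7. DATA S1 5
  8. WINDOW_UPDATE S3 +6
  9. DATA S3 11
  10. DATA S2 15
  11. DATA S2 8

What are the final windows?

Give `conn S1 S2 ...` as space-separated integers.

Answer: -68 12 9 -25 51

Derivation:
Op 1: conn=26 S1=26 S2=26 S3=26 S4=51 blocked=[]
Op 2: conn=6 S1=26 S2=26 S3=6 S4=51 blocked=[]
Op 3: conn=6 S1=26 S2=32 S3=6 S4=51 blocked=[]
Op 4: conn=-4 S1=26 S2=32 S3=-4 S4=51 blocked=[1, 2, 3, 4]
Op 5: conn=-20 S1=26 S2=32 S3=-20 S4=51 blocked=[1, 2, 3, 4]
Op 6: conn=-29 S1=17 S2=32 S3=-20 S4=51 blocked=[1, 2, 3, 4]
Op 7: conn=-34 S1=12 S2=32 S3=-20 S4=51 blocked=[1, 2, 3, 4]
Op 8: conn=-34 S1=12 S2=32 S3=-14 S4=51 blocked=[1, 2, 3, 4]
Op 9: conn=-45 S1=12 S2=32 S3=-25 S4=51 blocked=[1, 2, 3, 4]
Op 10: conn=-60 S1=12 S2=17 S3=-25 S4=51 blocked=[1, 2, 3, 4]
Op 11: conn=-68 S1=12 S2=9 S3=-25 S4=51 blocked=[1, 2, 3, 4]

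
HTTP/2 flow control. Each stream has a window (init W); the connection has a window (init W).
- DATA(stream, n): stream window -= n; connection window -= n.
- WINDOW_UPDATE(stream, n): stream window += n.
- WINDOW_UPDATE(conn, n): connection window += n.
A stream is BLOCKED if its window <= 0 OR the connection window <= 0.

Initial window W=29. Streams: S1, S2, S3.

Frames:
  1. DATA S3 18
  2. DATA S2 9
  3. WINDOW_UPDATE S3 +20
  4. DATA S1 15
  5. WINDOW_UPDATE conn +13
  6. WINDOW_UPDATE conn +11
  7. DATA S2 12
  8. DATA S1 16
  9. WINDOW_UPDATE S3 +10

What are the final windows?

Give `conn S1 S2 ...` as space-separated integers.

Op 1: conn=11 S1=29 S2=29 S3=11 blocked=[]
Op 2: conn=2 S1=29 S2=20 S3=11 blocked=[]
Op 3: conn=2 S1=29 S2=20 S3=31 blocked=[]
Op 4: conn=-13 S1=14 S2=20 S3=31 blocked=[1, 2, 3]
Op 5: conn=0 S1=14 S2=20 S3=31 blocked=[1, 2, 3]
Op 6: conn=11 S1=14 S2=20 S3=31 blocked=[]
Op 7: conn=-1 S1=14 S2=8 S3=31 blocked=[1, 2, 3]
Op 8: conn=-17 S1=-2 S2=8 S3=31 blocked=[1, 2, 3]
Op 9: conn=-17 S1=-2 S2=8 S3=41 blocked=[1, 2, 3]

Answer: -17 -2 8 41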